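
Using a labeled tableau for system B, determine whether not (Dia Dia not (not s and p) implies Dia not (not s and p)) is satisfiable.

1. not (Dia Dia not (not s and p) implies Dia not (not s and p)), u
2. Dia Dia not (not s and p), u   [neg-implies-rule on 1]
3. not Dia not (not s and p), u   [neg-implies-rule on 1]
4. not s and p, u   [neg-Dia-rule on 3 via uRu]
5. not s, u   [and-rule on 4]
6. p, u   [and-rule on 4]
7. Dia not (not s and p), v   [Dia-rule on 2: fresh world v, uRv]
8. not s and p, v   [neg-Dia-rule on 3 via uRv]
9. not s, v   [and-rule on 8]
10. p, v   [and-rule on 8]
11. not (not s and p), w   [Dia-rule on 7: fresh world w, vRw]
12. not p, w   [neg-and-rule on 11 (branches; this branch)]
Accessibility: uRu, uRv, vRu, vRv, vRw, wRv, wRw

Satisfiable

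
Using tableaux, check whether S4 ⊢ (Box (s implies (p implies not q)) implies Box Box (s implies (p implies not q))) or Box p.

Yes, valid

Tableau for the negation not ((Box (s implies (p implies not q)) implies Box Box (s implies (p implies not q))) or Box p):
1. not ((Box (s implies (p implies not q)) implies Box Box (s implies (p implies not q))) or Box p), 0
2. not (Box (s implies (p implies not q)) implies Box Box (s implies (p implies not q))), 0   [neg-or-rule on 1]
3. not Box p, 0   [neg-or-rule on 1]
4. Box (s implies (p implies not q)), 0   [neg-implies-rule on 2]
5. not Box Box (s implies (p implies not q)), 0   [neg-implies-rule on 2]
6. s implies (p implies not q), 0   [Box-rule on 4 via 0R0]
7. p implies not q, 0   [implies-rule on 6 (branches; this branch)]
8. not q, 0   [implies-rule on 7 (branches; this branch)]
9. not p, 1   [neg-Box-rule on 3: fresh world 1, 0R1]
10. s implies (p implies not q), 1   [Box-rule on 4 via 0R1]
11. p implies not q, 1   [implies-rule on 10 (branches; this branch)]
12. not q, 1   [implies-rule on 11 (branches; this branch)]
13. not Box (s implies (p implies not q)), 2   [neg-Box-rule on 5: fresh world 2, 0R2]
14. s implies (p implies not q), 2   [Box-rule on 4 via 0R2]
15. p implies not q, 2   [implies-rule on 14 (branches; this branch)]
16. not q, 2   [implies-rule on 15 (branches; this branch)]
17. not (s implies (p implies not q)), 3   [neg-Box-rule on 13: fresh world 3, 2R3]
18. s, 3   [neg-implies-rule on 17]
19. not (p implies not q), 3   [neg-implies-rule on 17]
20. p, 3   [neg-implies-rule on 19]
21. q, 3   [neg-implies-rule on 19]
22. s implies (p implies not q), 3   [Box-rule on 4 via 0R3]
23. p implies not q, 3   [implies-rule on 22 (branches; this branch)]
24. not q, 3   [implies-rule on 23 (branches; this branch)]
Accessibility: 0R0, 0R1, 0R2, 0R3, 1R1, 2R2, 2R3, 3R3
Branch closes: q and not q both at 3.
All branches of the negation close; one closing branch shown above.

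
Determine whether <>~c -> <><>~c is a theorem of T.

Tableau for the negation ~(<>~c -> <><>~c):
1. ~(<>~c -> <><>~c), w0
2. <>~c, w0
3. ~<><>~c, w0
4. ~<>~c, w0
5. c, w0
6. ~c, w1
7. ~<>~c, w1
8. c, w1
Accessibility: w0Rw0, w0Rw1, w1Rw1
Branch closes: c and ~c both at w1.
Every branch of the negation's tableau closes; the branch above is one of them.

Yes, valid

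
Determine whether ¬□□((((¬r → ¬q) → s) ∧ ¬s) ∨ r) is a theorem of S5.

Tableau for the negation □□((((¬r → ¬q) → s) ∧ ¬s) ∨ r):
1. □□((((¬r → ¬q) → s) ∧ ¬s) ∨ r), w0
2. □((((¬r → ¬q) → s) ∧ ¬s) ∨ r), w0   [□-rule on 1 via w0Rw0]
3. (((¬r → ¬q) → s) ∧ ¬s) ∨ r, w0   [□-rule on 2 via w0Rw0]
4. r, w0   [∨-rule on 3 (branches; this branch)]
Accessibility: w0Rw0
The negation has an open branch (countermodel exists).

No, not valid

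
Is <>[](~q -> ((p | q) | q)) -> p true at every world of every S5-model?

Tableau for the negation ~(<>[](~q -> ((p | q) | q)) -> p):
1. ~(<>[](~q -> ((p | q) | q)) -> p), 0
2. <>[](~q -> ((p | q) | q)), 0
3. ~p, 0
4. [](~q -> ((p | q) | q)), 1
5. ~q -> ((p | q) | q), 0
6. ~q -> ((p | q) | q), 1
7. (p | q) | q, 0
8. (p | q) | q, 1
9. q, 0
10. q, 1
Accessibility: 0R0, 0R1, 1R0, 1R1
The negation has an open branch (countermodel exists).

Not valid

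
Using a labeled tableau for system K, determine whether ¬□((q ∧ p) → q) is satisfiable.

Unsatisfiable

1. ¬□((q ∧ p) → q), 0
2. ¬((q ∧ p) → q), 1
3. q ∧ p, 1
4. ¬q, 1
5. q, 1
6. p, 1
Accessibility: 0R1
Branch closes: q and ¬q both at 1.
Every branch closes; the branch above is one of them.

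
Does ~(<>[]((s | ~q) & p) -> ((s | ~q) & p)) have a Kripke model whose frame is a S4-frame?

1. ~(<>[]((s | ~q) & p) -> ((s | ~q) & p)), w0
2. <>[]((s | ~q) & p), w0
3. ~((s | ~q) & p), w0
4. ~p, w0
5. []((s | ~q) & p), w1
6. (s | ~q) & p, w1
7. s | ~q, w1
8. p, w1
9. ~q, w1
Accessibility: w0Rw0, w0Rw1, w1Rw1

Satisfiable (open branch found)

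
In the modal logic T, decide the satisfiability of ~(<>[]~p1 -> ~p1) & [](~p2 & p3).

1. ~(<>[]~p1 -> ~p1) & [](~p2 & p3), w0
2. ~(<>[]~p1 -> ~p1), w0
3. [](~p2 & p3), w0
4. <>[]~p1, w0
5. p1, w0
6. ~p2 & p3, w0
7. ~p2, w0
8. p3, w0
9. []~p1, w1
10. ~p2 & p3, w1
11. ~p2, w1
12. p3, w1
13. ~p1, w1
Accessibility: w0Rw0, w0Rw1, w1Rw1

Satisfiable (open branch found)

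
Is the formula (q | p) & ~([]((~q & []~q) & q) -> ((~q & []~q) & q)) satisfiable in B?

1. (q | p) & ~([]((~q & []~q) & q) -> ((~q & []~q) & q)), u
2. q | p, u
3. ~([]((~q & []~q) & q) -> ((~q & []~q) & q)), u
4. []((~q & []~q) & q), u
5. ~((~q & []~q) & q), u
6. (~q & []~q) & q, u
7. ~q & []~q, u
8. q, u
9. ~q, u
10. []~q, u
Accessibility: uRu
Branch closes: q and ~q both at u.
(One branch shown.) All branches close.

No, unsatisfiable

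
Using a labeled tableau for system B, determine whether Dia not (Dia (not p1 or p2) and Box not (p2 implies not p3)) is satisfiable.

1. Dia not (Dia (not p1 or p2) and Box not (p2 implies not p3)), w0
2. not (Dia (not p1 or p2) and Box not (p2 implies not p3)), w1   [Dia-rule on 1: fresh world w1, w0Rw1]
3. not Box not (p2 implies not p3), w1   [neg-and-rule on 2 (branches; this branch)]
4. p2 implies not p3, w2   [neg-Box-rule on 3: fresh world w2, w1Rw2]
5. not p3, w2   [implies-rule on 4 (branches; this branch)]
Accessibility: w0Rw0, w0Rw1, w1Rw0, w1Rw1, w1Rw2, w2Rw1, w2Rw2

Satisfiable (open branch found)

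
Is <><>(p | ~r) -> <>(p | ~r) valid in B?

Not valid

Tableau for the negation ~(<><>(p | ~r) -> <>(p | ~r)):
1. ~(<><>(p | ~r) -> <>(p | ~r)), w0
2. <><>(p | ~r), w0
3. ~<>(p | ~r), w0
4. ~(p | ~r), w0
5. ~p, w0
6. r, w0
7. <>(p | ~r), w1
8. ~(p | ~r), w1
9. ~p, w1
10. r, w1
11. p | ~r, w2
12. ~r, w2
Accessibility: w0Rw0, w0Rw1, w1Rw0, w1Rw1, w1Rw2, w2Rw1, w2Rw2
The negation has an open branch (countermodel exists).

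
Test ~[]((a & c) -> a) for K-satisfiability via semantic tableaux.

1. ~[]((a & c) -> a), u
2. ~((a & c) -> a), v
3. a & c, v
4. ~a, v
5. a, v
6. c, v
Accessibility: uRv
Branch closes: a and ~a both at v.
(One branch shown.) All branches close.

Unsatisfiable (every branch closes)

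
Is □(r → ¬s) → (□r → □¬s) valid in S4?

Tableau for the negation ¬(□(r → ¬s) → (□r → □¬s)):
1. ¬(□(r → ¬s) → (□r → □¬s)), w0
2. □(r → ¬s), w0
3. ¬(□r → □¬s), w0
4. □r, w0
5. ¬□¬s, w0
6. r → ¬s, w0
7. r, w0
8. ¬s, w0
9. s, w1
10. r → ¬s, w1
11. r, w1
12. ¬s, w1
Accessibility: w0Rw0, w0Rw1, w1Rw1
Branch closes: s and ¬s both at w1.
All branches of the negation close; one closing branch shown above.

Valid in S4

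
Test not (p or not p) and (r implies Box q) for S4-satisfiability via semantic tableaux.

Unsatisfiable

1. not (p or not p) and (r implies Box q), w0
2. not (p or not p), w0
3. r implies Box q, w0
4. not p, w0
5. p, w0
Accessibility: w0Rw0
Branch closes: p and not p both at w0.
Every branch closes; the branch above is one of them.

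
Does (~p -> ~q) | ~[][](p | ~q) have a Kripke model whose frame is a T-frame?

Satisfiable

1. (~p -> ~q) | ~[][](p | ~q), u
2. ~[][](p | ~q), u
3. ~[](p | ~q), v
4. ~(p | ~q), w
5. ~p, w
6. q, w
Accessibility: uRu, uRv, vRv, vRw, wRw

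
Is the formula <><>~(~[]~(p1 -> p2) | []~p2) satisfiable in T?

Unsatisfiable (every branch closes)

1. <><>~(~[]~(p1 -> p2) | []~p2), u
2. <>~(~[]~(p1 -> p2) | []~p2), v
3. ~(~[]~(p1 -> p2) | []~p2), w
4. []~(p1 -> p2), w
5. ~[]~p2, w
6. ~(p1 -> p2), w
7. p1, w
8. ~p2, w
9. p2, x
10. ~(p1 -> p2), x
11. p1, x
12. ~p2, x
Accessibility: uRu, uRv, vRv, vRw, wRw, wRx, xRx
Branch closes: p2 and ~p2 both at x.
All branches of the tableau close; one closing branch shown above.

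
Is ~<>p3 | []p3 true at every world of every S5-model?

Invalid (countermodel exists)

Tableau for the negation ~(~<>p3 | []p3):
1. ~(~<>p3 | []p3), 0
2. <>p3, 0
3. ~[]p3, 0
4. p3, 1
5. ~p3, 2
Accessibility: 0R0, 0R1, 0R2, 1R0, 1R1, 1R2, 2R0, 2R1, 2R2
The negation has an open branch (countermodel exists).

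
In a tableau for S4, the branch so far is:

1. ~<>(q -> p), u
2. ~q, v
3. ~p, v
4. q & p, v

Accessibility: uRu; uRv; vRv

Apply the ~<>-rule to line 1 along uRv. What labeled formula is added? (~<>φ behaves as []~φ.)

~(q -> p), v

~<>φ behaves as []~φ: propagate the negated body to each accessible world.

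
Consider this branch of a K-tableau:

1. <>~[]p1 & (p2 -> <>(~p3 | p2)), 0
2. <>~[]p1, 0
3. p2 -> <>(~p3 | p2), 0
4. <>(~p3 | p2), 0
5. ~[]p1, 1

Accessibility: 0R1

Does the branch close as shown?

No atom appears with both signs at the same world.

No, open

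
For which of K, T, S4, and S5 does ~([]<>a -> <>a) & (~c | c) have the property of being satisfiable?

T-tableau for the formula:
1. ~([]<>a -> <>a) & (~c | c), w0
2. ~([]<>a -> <>a), w0   [&-rule on 1]
3. ~c | c, w0   [&-rule on 1]
4. []<>a, w0   [~->-rule on 2]
5. ~<>a, w0   [~->-rule on 2]
6. <>a, w0   [[]-rule on 4 via w0Rw0]
7. ~a, w0   [~<>-rule on 5 via w0Rw0]
8. c, w0   [|-rule on 3 (branches; this branch)]
9. a, w1   [<>-rule on 6: fresh world w1, w0Rw1]
10. <>a, w1   [[]-rule on 4 via w0Rw1]
11. ~a, w1   [~<>-rule on 5 via w0Rw1]
Accessibility: w0Rw0, w0Rw1, w1Rw1
Branch closes: a and ~a both at w1.
Every branch closes (one shown): unsatisfiable in T, hence also in S4, S5 (every S4/S5-frame is a T-frame).
K-tableau for the formula:
1. ~([]<>a -> <>a) & (~c | c), w0
2. ~([]<>a -> <>a), w0   [&-rule on 1]
3. ~c | c, w0   [&-rule on 1]
4. []<>a, w0   [~->-rule on 2]
5. ~<>a, w0   [~->-rule on 2]
6. c, w0   [|-rule on 3 (branches; this branch)]
Complete open branch: satisfiable in K.

K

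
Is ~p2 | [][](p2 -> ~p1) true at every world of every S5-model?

Tableau for the negation ~(~p2 | [][](p2 -> ~p1)):
1. ~(~p2 | [][](p2 -> ~p1)), 0
2. p2, 0
3. ~[][](p2 -> ~p1), 0
4. ~[](p2 -> ~p1), 1
5. ~(p2 -> ~p1), 2
6. p2, 2
7. p1, 2
Accessibility: 0R0, 0R1, 0R2, 1R0, 1R1, 1R2, 2R0, 2R1, 2R2
The negation has an open branch (countermodel exists).

No, not valid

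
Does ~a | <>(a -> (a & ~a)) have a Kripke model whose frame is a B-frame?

1. ~a | <>(a -> (a & ~a)), 0
2. <>(a -> (a & ~a)), 0
3. a -> (a & ~a), 1
4. ~a, 1
Accessibility: 0R0, 0R1, 1R0, 1R1

Satisfiable (open branch found)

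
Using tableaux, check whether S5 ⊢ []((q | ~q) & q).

Tableau for the negation ~[]((q | ~q) & q):
1. ~[]((q | ~q) & q), u
2. ~((q | ~q) & q), v
3. ~q, v
Accessibility: uRu, uRv, vRu, vRv
The negation has an open branch (countermodel exists).

Invalid (countermodel exists)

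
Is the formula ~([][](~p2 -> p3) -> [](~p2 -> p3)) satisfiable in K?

Yes, satisfiable

1. ~([][](~p2 -> p3) -> [](~p2 -> p3)), w0
2. [][](~p2 -> p3), w0
3. ~[](~p2 -> p3), w0
4. ~(~p2 -> p3), w1
5. ~p2, w1
6. ~p3, w1
7. [](~p2 -> p3), w1
Accessibility: w0Rw1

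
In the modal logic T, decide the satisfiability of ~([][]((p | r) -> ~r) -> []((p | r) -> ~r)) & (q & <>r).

1. ~([][]((p | r) -> ~r) -> []((p | r) -> ~r)) & (q & <>r), 0
2. ~([][]((p | r) -> ~r) -> []((p | r) -> ~r)), 0
3. q & <>r, 0
4. [][]((p | r) -> ~r), 0
5. ~[]((p | r) -> ~r), 0
6. q, 0
7. <>r, 0
8. []((p | r) -> ~r), 0
9. (p | r) -> ~r, 0
10. ~(p | r), 0
11. ~p, 0
12. ~r, 0
13. ~((p | r) -> ~r), 1
14. p | r, 1
15. r, 1
16. []((p | r) -> ~r), 1
17. (p | r) -> ~r, 1
18. ~(p | r), 1
19. ~p, 1
20. ~r, 1
Accessibility: 0R0, 0R1, 1R1
Branch closes: r and ~r both at 1.
(One branch shown.) All branches close.

Unsatisfiable (every branch closes)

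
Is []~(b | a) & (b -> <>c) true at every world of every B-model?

Tableau for the negation ~([]~(b | a) & (b -> <>c)):
1. ~([]~(b | a) & (b -> <>c)), w0
2. ~(b -> <>c), w0   [~&-rule on 1 (branches; this branch)]
3. b, w0   [~->-rule on 2]
4. ~<>c, w0   [~->-rule on 2]
5. ~c, w0   [~<>-rule on 4 via w0Rw0]
Accessibility: w0Rw0
The negation has an open branch (countermodel exists).

Not valid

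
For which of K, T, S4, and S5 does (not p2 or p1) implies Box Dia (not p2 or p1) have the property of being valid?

S4-tableau for the negation not ((not p2 or p1) implies Box Dia (not p2 or p1)):
1. not ((not p2 or p1) implies Box Dia (not p2 or p1)), 0
2. not p2 or p1, 0
3. not Box Dia (not p2 or p1), 0
4. p1, 0
5. not Dia (not p2 or p1), 1
6. not (not p2 or p1), 1
7. p2, 1
8. not p1, 1
Accessibility: 0R0, 0R1, 1R1
Complete open branch: countermodel on an S4-frame, so not valid in S4, nor in K, T (the same frame is also a K-frame and a T-frame).
S5-tableau for the negation not ((not p2 or p1) implies Box Dia (not p2 or p1)):
1. not ((not p2 or p1) implies Box Dia (not p2 or p1)), 0
2. not p2 or p1, 0
3. not Box Dia (not p2 or p1), 0
4. p1, 0
5. not Dia (not p2 or p1), 1
6. not (not p2 or p1), 0
7. p2, 0
8. not p1, 0
Accessibility: 0R0, 0R1, 1R0, 1R1
Branch closes: p1 and not p1 both at 0.
Every branch closes (one shown): valid in S5.

S5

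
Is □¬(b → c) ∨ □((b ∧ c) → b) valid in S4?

Valid

Tableau for the negation ¬(□¬(b → c) ∨ □((b ∧ c) → b)):
1. ¬(□¬(b → c) ∨ □((b ∧ c) → b)), u
2. ¬□¬(b → c), u
3. ¬□((b ∧ c) → b), u
4. b → c, v
5. c, v
6. ¬((b ∧ c) → b), w
7. b ∧ c, w
8. ¬b, w
9. b, w
10. c, w
Accessibility: uRu, uRv, uRw, vRv, wRw
Branch closes: b and ¬b both at w.
All branches of the negation close; one closing branch shown above.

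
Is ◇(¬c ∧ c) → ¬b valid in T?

Tableau for the negation ¬(◇(¬c ∧ c) → ¬b):
1. ¬(◇(¬c ∧ c) → ¬b), u
2. ◇(¬c ∧ c), u
3. b, u
4. ¬c ∧ c, v
5. ¬c, v
6. c, v
Accessibility: uRu, uRv, vRv
Branch closes: c and ¬c both at v.
Every branch of the negation's tableau closes; the branch above is one of them.

Valid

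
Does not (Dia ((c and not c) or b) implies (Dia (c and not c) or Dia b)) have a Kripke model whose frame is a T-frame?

Unsatisfiable

1. not (Dia ((c and not c) or b) implies (Dia (c and not c) or Dia b)), 0
2. Dia ((c and not c) or b), 0
3. not (Dia (c and not c) or Dia b), 0
4. not Dia (c and not c), 0
5. not Dia b, 0
6. not (c and not c), 0
7. not b, 0
8. c, 0
9. (c and not c) or b, 1
10. not (c and not c), 1
11. not b, 1
12. c and not c, 1
13. c, 1
14. not c, 1
Accessibility: 0R0, 0R1, 1R1
Branch closes: c and not c both at 1.
All branches of the tableau close; one closing branch shown above.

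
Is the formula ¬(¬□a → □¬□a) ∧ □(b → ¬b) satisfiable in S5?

No, unsatisfiable

1. ¬(¬□a → □¬□a) ∧ □(b → ¬b), 0
2. ¬(¬□a → □¬□a), 0
3. □(b → ¬b), 0
4. ¬□a, 0
5. ¬□¬□a, 0
6. b → ¬b, 0
7. ¬b, 0
8. ¬a, 1
9. b → ¬b, 1
10. ¬b, 1
11. □a, 2
12. b → ¬b, 2
13. a, 0
14. a, 1
Accessibility: 0R0, 0R1, 0R2, 1R0, 1R1, 1R2, 2R0, 2R1, 2R2
Branch closes: a and ¬a both at 1.
All branches of the tableau close; one closing branch shown above.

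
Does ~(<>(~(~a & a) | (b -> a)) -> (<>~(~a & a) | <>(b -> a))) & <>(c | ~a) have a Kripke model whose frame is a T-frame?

1. ~(<>(~(~a & a) | (b -> a)) -> (<>~(~a & a) | <>(b -> a))) & <>(c | ~a), u
2. ~(<>(~(~a & a) | (b -> a)) -> (<>~(~a & a) | <>(b -> a))), u   [&-rule on 1]
3. <>(c | ~a), u   [&-rule on 1]
4. <>(~(~a & a) | (b -> a)), u   [~->-rule on 2]
5. ~(<>~(~a & a) | <>(b -> a)), u   [~->-rule on 2]
6. ~<>~(~a & a), u   [~|-rule on 5]
7. ~<>(b -> a), u   [~|-rule on 5]
8. ~a & a, u   [~<>-rule on 6 via uRu]
9. ~a, u   [&-rule on 8]
10. a, u   [&-rule on 8]
Accessibility: uRu
Branch closes: a and ~a both at u.
Every branch closes; the branch above is one of them.

No, unsatisfiable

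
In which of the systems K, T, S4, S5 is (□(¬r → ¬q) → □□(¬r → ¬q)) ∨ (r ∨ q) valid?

S4-tableau for the negation ¬((□(¬r → ¬q) → □□(¬r → ¬q)) ∨ (r ∨ q)):
1. ¬((□(¬r → ¬q) → □□(¬r → ¬q)) ∨ (r ∨ q)), 0
2. ¬(□(¬r → ¬q) → □□(¬r → ¬q)), 0
3. ¬(r ∨ q), 0
4. □(¬r → ¬q), 0
5. ¬□□(¬r → ¬q), 0
6. ¬r, 0
7. ¬q, 0
8. ¬r → ¬q, 0
9. ¬□(¬r → ¬q), 1
10. ¬r → ¬q, 1
11. ¬q, 1
12. ¬(¬r → ¬q), 2
13. ¬r, 2
14. q, 2
15. ¬r → ¬q, 2
16. ¬q, 2
Accessibility: 0R0, 0R1, 0R2, 1R1, 1R2, 2R2
Branch closes: q and ¬q both at 2.
Every branch closes (one shown): valid in S4, hence also in S5 (every theorem of S4 is a theorem of S5).
T-tableau for the negation ¬((□(¬r → ¬q) → □□(¬r → ¬q)) ∨ (r ∨ q)):
1. ¬((□(¬r → ¬q) → □□(¬r → ¬q)) ∨ (r ∨ q)), 0
2. ¬(□(¬r → ¬q) → □□(¬r → ¬q)), 0
3. ¬(r ∨ q), 0
4. □(¬r → ¬q), 0
5. ¬□□(¬r → ¬q), 0
6. ¬r, 0
7. ¬q, 0
8. ¬r → ¬q, 0
9. ¬□(¬r → ¬q), 1
10. ¬r → ¬q, 1
11. ¬q, 1
12. ¬(¬r → ¬q), 2
13. ¬r, 2
14. q, 2
Accessibility: 0R0, 0R1, 1R1, 1R2, 2R2
Complete open branch: countermodel on a T-frame, so not valid in T, nor in K (the same frame is also a K-frame).

S4, S5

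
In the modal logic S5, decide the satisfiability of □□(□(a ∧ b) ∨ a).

1. □□(□(a ∧ b) ∨ a), w0
2. □(□(a ∧ b) ∨ a), w0   [□-rule on 1 via w0Rw0]
3. □(a ∧ b) ∨ a, w0   [□-rule on 2 via w0Rw0]
4. a, w0   [∨-rule on 3 (branches; this branch)]
Accessibility: w0Rw0

Satisfiable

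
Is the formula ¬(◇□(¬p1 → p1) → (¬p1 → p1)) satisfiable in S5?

1. ¬(◇□(¬p1 → p1) → (¬p1 → p1)), 0
2. ◇□(¬p1 → p1), 0
3. ¬(¬p1 → p1), 0
4. ¬p1, 0
5. □(¬p1 → p1), 1
6. ¬p1 → p1, 0
7. ¬p1 → p1, 1
8. p1, 0
Accessibility: 0R0, 0R1, 1R0, 1R1
Branch closes: p1 and ¬p1 both at 0.
Every branch closes; the branch above is one of them.

Unsatisfiable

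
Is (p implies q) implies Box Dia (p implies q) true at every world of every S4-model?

No, not valid

Tableau for the negation not ((p implies q) implies Box Dia (p implies q)):
1. not ((p implies q) implies Box Dia (p implies q)), w0
2. p implies q, w0
3. not Box Dia (p implies q), w0
4. q, w0
5. not Dia (p implies q), w1
6. not (p implies q), w1
7. p, w1
8. not q, w1
Accessibility: w0Rw0, w0Rw1, w1Rw1
The negation has an open branch (countermodel exists).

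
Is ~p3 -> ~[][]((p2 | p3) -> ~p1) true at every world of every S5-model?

Invalid (countermodel exists)

Tableau for the negation ~(~p3 -> ~[][]((p2 | p3) -> ~p1)):
1. ~(~p3 -> ~[][]((p2 | p3) -> ~p1)), 0
2. ~p3, 0
3. [][]((p2 | p3) -> ~p1), 0
4. []((p2 | p3) -> ~p1), 0
5. (p2 | p3) -> ~p1, 0
6. ~p1, 0
Accessibility: 0R0
The negation has an open branch (countermodel exists).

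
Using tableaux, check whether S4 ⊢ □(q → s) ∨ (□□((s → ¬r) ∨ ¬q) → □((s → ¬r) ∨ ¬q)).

Tableau for the negation ¬(□(q → s) ∨ (□□((s → ¬r) ∨ ¬q) → □((s → ¬r) ∨ ¬q))):
1. ¬(□(q → s) ∨ (□□((s → ¬r) ∨ ¬q) → □((s → ¬r) ∨ ¬q))), 0
2. ¬□(q → s), 0
3. ¬(□□((s → ¬r) ∨ ¬q) → □((s → ¬r) ∨ ¬q)), 0
4. □□((s → ¬r) ∨ ¬q), 0
5. ¬□((s → ¬r) ∨ ¬q), 0
6. □((s → ¬r) ∨ ¬q), 0
7. (s → ¬r) ∨ ¬q, 0
8. s → ¬r, 0
9. ¬r, 0
10. ¬(q → s), 1
11. q, 1
12. ¬s, 1
13. □((s → ¬r) ∨ ¬q), 1
14. (s → ¬r) ∨ ¬q, 1
15. s → ¬r, 1
16. ¬r, 1
17. ¬((s → ¬r) ∨ ¬q), 2
18. ¬(s → ¬r), 2
19. q, 2
20. s, 2
21. r, 2
22. □((s → ¬r) ∨ ¬q), 2
23. (s → ¬r) ∨ ¬q, 2
24. s → ¬r, 2
25. ¬r, 2
Accessibility: 0R0, 0R1, 0R2, 1R1, 2R2
Branch closes: r and ¬r both at 2.
Every branch of the negation's tableau closes; the branch above is one of them.

Valid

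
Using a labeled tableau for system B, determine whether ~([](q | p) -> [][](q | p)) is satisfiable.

1. ~([](q | p) -> [][](q | p)), u
2. [](q | p), u   [~->-rule on 1]
3. ~[][](q | p), u   [~->-rule on 1]
4. q | p, u   [[]-rule on 2 via uRu]
5. p, u   [|-rule on 4 (branches; this branch)]
6. ~[](q | p), v   [~[]-rule on 3: fresh world v, uRv]
7. q | p, v   [[]-rule on 2 via uRv]
8. p, v   [|-rule on 7 (branches; this branch)]
9. ~(q | p), w   [~[]-rule on 6: fresh world w, vRw]
10. ~q, w   [~|-rule on 9]
11. ~p, w   [~|-rule on 9]
Accessibility: uRu, uRv, vRu, vRv, vRw, wRv, wRw

Satisfiable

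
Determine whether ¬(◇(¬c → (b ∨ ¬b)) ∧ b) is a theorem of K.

Not valid

Tableau for the negation ◇(¬c → (b ∨ ¬b)) ∧ b:
1. ◇(¬c → (b ∨ ¬b)) ∧ b, 0
2. ◇(¬c → (b ∨ ¬b)), 0   [∧-rule on 1]
3. b, 0   [∧-rule on 1]
4. ¬c → (b ∨ ¬b), 1   [◇-rule on 2: fresh world 1, 0R1]
5. b ∨ ¬b, 1   [→-rule on 4 (branches; this branch)]
6. ¬b, 1   [∨-rule on 5 (branches; this branch)]
Accessibility: 0R1
The negation has an open branch (countermodel exists).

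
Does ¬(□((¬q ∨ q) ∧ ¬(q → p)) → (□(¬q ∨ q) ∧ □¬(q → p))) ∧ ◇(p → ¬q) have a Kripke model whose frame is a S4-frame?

1. ¬(□((¬q ∨ q) ∧ ¬(q → p)) → (□(¬q ∨ q) ∧ □¬(q → p))) ∧ ◇(p → ¬q), 0
2. ¬(□((¬q ∨ q) ∧ ¬(q → p)) → (□(¬q ∨ q) ∧ □¬(q → p))), 0
3. ◇(p → ¬q), 0
4. □((¬q ∨ q) ∧ ¬(q → p)), 0
5. ¬(□(¬q ∨ q) ∧ □¬(q → p)), 0
6. (¬q ∨ q) ∧ ¬(q → p), 0
7. ¬q ∨ q, 0
8. ¬(q → p), 0
9. q, 0
10. ¬p, 0
11. ¬□¬(q → p), 0
12. p → ¬q, 1
13. (¬q ∨ q) ∧ ¬(q → p), 1
14. ¬q ∨ q, 1
15. ¬(q → p), 1
16. q, 1
17. ¬p, 1
18. q → p, 2
19. (¬q ∨ q) ∧ ¬(q → p), 2
20. ¬q ∨ q, 2
21. ¬(q → p), 2
22. q, 2
23. ¬p, 2
24. p, 2
Accessibility: 0R0, 0R1, 0R2, 1R1, 2R2
Branch closes: p and ¬p both at 2.
(One branch shown.) All branches close.

No, unsatisfiable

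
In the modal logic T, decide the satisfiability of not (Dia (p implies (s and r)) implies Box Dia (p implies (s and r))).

1. not (Dia (p implies (s and r)) implies Box Dia (p implies (s and r))), u
2. Dia (p implies (s and r)), u
3. not Box Dia (p implies (s and r)), u
4. p implies (s and r), v
5. s and r, v
6. s, v
7. r, v
8. not Dia (p implies (s and r)), w
9. not (p implies (s and r)), w
10. p, w
11. not (s and r), w
12. not r, w
Accessibility: uRu, uRv, uRw, vRv, wRw

Satisfiable (open branch found)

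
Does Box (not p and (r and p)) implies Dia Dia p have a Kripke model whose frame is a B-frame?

1. Box (not p and (r and p)) implies Dia Dia p, 0
2. Dia Dia p, 0   [implies-rule on 1 (branches; this branch)]
3. Dia p, 1   [Dia-rule on 2: fresh world 1, 0R1]
4. p, 2   [Dia-rule on 3: fresh world 2, 1R2]
Accessibility: 0R0, 0R1, 1R0, 1R1, 1R2, 2R1, 2R2

Satisfiable (open branch found)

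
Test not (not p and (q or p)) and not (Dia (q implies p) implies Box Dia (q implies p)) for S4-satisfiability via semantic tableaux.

1. not (not p and (q or p)) and not (Dia (q implies p) implies Box Dia (q implies p)), 0
2. not (not p and (q or p)), 0   [and-rule on 1]
3. not (Dia (q implies p) implies Box Dia (q implies p)), 0   [and-rule on 1]
4. Dia (q implies p), 0   [neg-implies-rule on 3]
5. not Box Dia (q implies p), 0   [neg-implies-rule on 3]
6. not (q or p), 0   [neg-and-rule on 2 (branches; this branch)]
7. not q, 0   [neg-or-rule on 6]
8. not p, 0   [neg-or-rule on 6]
9. q implies p, 1   [Dia-rule on 4: fresh world 1, 0R1]
10. p, 1   [implies-rule on 9 (branches; this branch)]
11. not Dia (q implies p), 2   [neg-Box-rule on 5: fresh world 2, 0R2]
12. not (q implies p), 2   [neg-Dia-rule on 11 via 2R2]
13. q, 2   [neg-implies-rule on 12]
14. not p, 2   [neg-implies-rule on 12]
Accessibility: 0R0, 0R1, 0R2, 1R1, 2R2

Satisfiable (open branch found)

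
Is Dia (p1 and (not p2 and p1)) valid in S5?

Tableau for the negation not Dia (p1 and (not p2 and p1)):
1. not Dia (p1 and (not p2 and p1)), 0
2. not (p1 and (not p2 and p1)), 0
3. not (not p2 and p1), 0
4. not p1, 0
Accessibility: 0R0
The negation has an open branch (countermodel exists).

Not valid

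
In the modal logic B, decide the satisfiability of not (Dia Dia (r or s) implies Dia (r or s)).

Yes, satisfiable

1. not (Dia Dia (r or s) implies Dia (r or s)), 0
2. Dia Dia (r or s), 0
3. not Dia (r or s), 0
4. not (r or s), 0
5. not r, 0
6. not s, 0
7. Dia (r or s), 1
8. not (r or s), 1
9. not r, 1
10. not s, 1
11. r or s, 2
12. s, 2
Accessibility: 0R0, 0R1, 1R0, 1R1, 1R2, 2R1, 2R2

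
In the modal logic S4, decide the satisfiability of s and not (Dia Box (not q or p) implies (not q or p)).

1. s and not (Dia Box (not q or p) implies (not q or p)), u
2. s, u
3. not (Dia Box (not q or p) implies (not q or p)), u
4. Dia Box (not q or p), u
5. not (not q or p), u
6. q, u
7. not p, u
8. Box (not q or p), v
9. not q or p, v
10. p, v
Accessibility: uRu, uRv, vRv

Yes, satisfiable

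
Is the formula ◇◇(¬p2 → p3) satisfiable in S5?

Yes, satisfiable

1. ◇◇(¬p2 → p3), u
2. ◇(¬p2 → p3), v
3. ¬p2 → p3, w
4. p3, w
Accessibility: uRu, uRv, uRw, vRu, vRv, vRw, wRu, wRv, wRw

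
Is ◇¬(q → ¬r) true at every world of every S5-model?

No, not valid

Tableau for the negation ¬◇¬(q → ¬r):
1. ¬◇¬(q → ¬r), u
2. q → ¬r, u
3. ¬r, u
Accessibility: uRu
The negation has an open branch (countermodel exists).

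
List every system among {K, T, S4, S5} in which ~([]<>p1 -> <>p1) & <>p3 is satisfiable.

K

K-tableau for the formula:
1. ~([]<>p1 -> <>p1) & <>p3, u
2. ~([]<>p1 -> <>p1), u
3. <>p3, u
4. []<>p1, u
5. ~<>p1, u
6. p3, v
7. <>p1, v
8. ~p1, v
9. p1, w
Accessibility: uRv, vRw
Complete open branch: satisfiable in K.
T-tableau for the formula:
1. ~([]<>p1 -> <>p1) & <>p3, u
2. ~([]<>p1 -> <>p1), u
3. <>p3, u
4. []<>p1, u
5. ~<>p1, u
6. <>p1, u
7. ~p1, u
8. p3, v
9. <>p1, v
10. ~p1, v
11. p1, w
12. <>p1, w
13. ~p1, w
Accessibility: uRu, uRv, uRw, vRv, wRw
Branch closes: p1 and ~p1 both at w.
Every branch closes (one shown): unsatisfiable in T, hence also in S4, S5 (every S4/S5-frame is a T-frame).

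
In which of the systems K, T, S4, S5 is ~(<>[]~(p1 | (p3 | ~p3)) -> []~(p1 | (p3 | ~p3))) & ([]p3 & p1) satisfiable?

T-tableau for the formula:
1. ~(<>[]~(p1 | (p3 | ~p3)) -> []~(p1 | (p3 | ~p3))) & ([]p3 & p1), 0
2. ~(<>[]~(p1 | (p3 | ~p3)) -> []~(p1 | (p3 | ~p3))), 0
3. []p3 & p1, 0
4. <>[]~(p1 | (p3 | ~p3)), 0
5. ~[]~(p1 | (p3 | ~p3)), 0
6. []p3, 0
7. p1, 0
8. p3, 0
9. []~(p1 | (p3 | ~p3)), 1
10. p3, 1
11. ~(p1 | (p3 | ~p3)), 1
12. ~p1, 1
13. ~(p3 | ~p3), 1
14. ~p3, 1
Accessibility: 0R0, 0R1, 1R1
Branch closes: p3 and ~p3 both at 1.
Every branch closes (one shown): unsatisfiable in T, hence also in S4, S5 (every S4/S5-frame is a T-frame).
K-tableau for the formula:
1. ~(<>[]~(p1 | (p3 | ~p3)) -> []~(p1 | (p3 | ~p3))) & ([]p3 & p1), 0
2. ~(<>[]~(p1 | (p3 | ~p3)) -> []~(p1 | (p3 | ~p3))), 0
3. []p3 & p1, 0
4. <>[]~(p1 | (p3 | ~p3)), 0
5. ~[]~(p1 | (p3 | ~p3)), 0
6. []p3, 0
7. p1, 0
8. []~(p1 | (p3 | ~p3)), 1
9. p3, 1
10. p1 | (p3 | ~p3), 2
11. p3, 2
12. p3 | ~p3, 2
Accessibility: 0R1, 0R2
Complete open branch: satisfiable in K.

K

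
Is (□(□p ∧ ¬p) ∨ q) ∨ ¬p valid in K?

Not valid

Tableau for the negation ¬((□(□p ∧ ¬p) ∨ q) ∨ ¬p):
1. ¬((□(□p ∧ ¬p) ∨ q) ∨ ¬p), w0
2. ¬(□(□p ∧ ¬p) ∨ q), w0
3. p, w0
4. ¬□(□p ∧ ¬p), w0
5. ¬q, w0
6. ¬(□p ∧ ¬p), w1
7. p, w1
Accessibility: w0Rw1
The negation has an open branch (countermodel exists).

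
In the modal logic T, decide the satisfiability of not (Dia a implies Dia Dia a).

1. not (Dia a implies Dia Dia a), 0
2. Dia a, 0
3. not Dia Dia a, 0
4. not Dia a, 0
5. not a, 0
6. a, 1
7. not Dia a, 1
8. not a, 1
Accessibility: 0R0, 0R1, 1R1
Branch closes: a and not a both at 1.
(One branch shown.) All branches close.

Unsatisfiable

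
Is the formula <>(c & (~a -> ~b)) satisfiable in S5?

Yes, satisfiable

1. <>(c & (~a -> ~b)), 0
2. c & (~a -> ~b), 1   [<>-rule on 1: fresh world 1, 0R1]
3. c, 1   [&-rule on 2]
4. ~a -> ~b, 1   [&-rule on 2]
5. ~b, 1   [->-rule on 4 (branches; this branch)]
Accessibility: 0R0, 0R1, 1R0, 1R1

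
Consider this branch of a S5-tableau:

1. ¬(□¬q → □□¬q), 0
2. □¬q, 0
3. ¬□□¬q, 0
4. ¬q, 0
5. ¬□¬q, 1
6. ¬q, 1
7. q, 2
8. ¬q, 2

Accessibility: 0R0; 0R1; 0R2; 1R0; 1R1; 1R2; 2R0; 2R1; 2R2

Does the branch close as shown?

Yes, closed

Both q and ¬q appear at 2.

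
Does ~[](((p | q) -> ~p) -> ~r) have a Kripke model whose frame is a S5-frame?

1. ~[](((p | q) -> ~p) -> ~r), 0
2. ~(((p | q) -> ~p) -> ~r), 1
3. (p | q) -> ~p, 1
4. r, 1
5. ~p, 1
Accessibility: 0R0, 0R1, 1R0, 1R1

Satisfiable (open branch found)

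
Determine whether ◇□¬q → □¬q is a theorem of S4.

Invalid (countermodel exists)

Tableau for the negation ¬(◇□¬q → □¬q):
1. ¬(◇□¬q → □¬q), w0
2. ◇□¬q, w0
3. ¬□¬q, w0
4. □¬q, w1
5. ¬q, w1
6. q, w2
Accessibility: w0Rw0, w0Rw1, w0Rw2, w1Rw1, w2Rw2
The negation has an open branch (countermodel exists).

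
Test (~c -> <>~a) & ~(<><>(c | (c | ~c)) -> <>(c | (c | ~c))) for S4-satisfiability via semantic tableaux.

1. (~c -> <>~a) & ~(<><>(c | (c | ~c)) -> <>(c | (c | ~c))), u
2. ~c -> <>~a, u   [&-rule on 1]
3. ~(<><>(c | (c | ~c)) -> <>(c | (c | ~c))), u   [&-rule on 1]
4. <><>(c | (c | ~c)), u   [~->-rule on 3]
5. ~<>(c | (c | ~c)), u   [~->-rule on 3]
6. ~(c | (c | ~c)), u   [~<>-rule on 5 via uRu]
7. ~c, u   [~|-rule on 6]
8. ~(c | ~c), u   [~|-rule on 6]
9. c, u   [~|-rule on 8]
Accessibility: uRu
Branch closes: c and ~c both at u.
All branches of the tableau close; one closing branch shown above.

Unsatisfiable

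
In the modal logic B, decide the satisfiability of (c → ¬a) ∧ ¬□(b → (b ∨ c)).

Unsatisfiable (every branch closes)

1. (c → ¬a) ∧ ¬□(b → (b ∨ c)), u
2. c → ¬a, u   [∧-rule on 1]
3. ¬□(b → (b ∨ c)), u   [∧-rule on 1]
4. ¬a, u   [→-rule on 2 (branches; this branch)]
5. ¬(b → (b ∨ c)), v   [¬□-rule on 3: fresh world v, uRv]
6. b, v   [¬→-rule on 5]
7. ¬(b ∨ c), v   [¬→-rule on 5]
8. ¬b, v   [¬∨-rule on 7]
9. ¬c, v   [¬∨-rule on 7]
Accessibility: uRu, uRv, vRu, vRv
Branch closes: b and ¬b both at v.
All branches of the tableau close; one closing branch shown above.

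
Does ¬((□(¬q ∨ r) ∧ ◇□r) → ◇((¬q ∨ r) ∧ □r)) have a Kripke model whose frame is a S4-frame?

Unsatisfiable (every branch closes)

1. ¬((□(¬q ∨ r) ∧ ◇□r) → ◇((¬q ∨ r) ∧ □r)), 0
2. □(¬q ∨ r) ∧ ◇□r, 0
3. ¬◇((¬q ∨ r) ∧ □r), 0
4. □(¬q ∨ r), 0
5. ◇□r, 0
6. ¬((¬q ∨ r) ∧ □r), 0
7. ¬q ∨ r, 0
8. ¬□r, 0
9. r, 0
10. □r, 1
11. ¬((¬q ∨ r) ∧ □r), 1
12. ¬q ∨ r, 1
13. r, 1
14. ¬□r, 1
15. ¬r, 2
16. ¬((¬q ∨ r) ∧ □r), 2
17. ¬q ∨ r, 2
18. ¬□r, 2
19. ¬q, 2
20. ¬r, 3
21. ¬((¬q ∨ r) ∧ □r), 3
22. ¬q ∨ r, 3
23. r, 3
Accessibility: 0R0, 0R1, 0R2, 0R3, 1R1, 1R3, 2R2, 3R3
Branch closes: r and ¬r both at 3.
(One branch shown.) All branches close.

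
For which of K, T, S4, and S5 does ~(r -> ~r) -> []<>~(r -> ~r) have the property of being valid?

S5-tableau for the negation ~(~(r -> ~r) -> []<>~(r -> ~r)):
1. ~(~(r -> ~r) -> []<>~(r -> ~r)), 0
2. ~(r -> ~r), 0
3. ~[]<>~(r -> ~r), 0
4. r, 0
5. ~<>~(r -> ~r), 1
6. r -> ~r, 0
7. r -> ~r, 1
8. ~r, 0
Accessibility: 0R0, 0R1, 1R0, 1R1
Branch closes: r and ~r both at 0.
Every branch closes (one shown): valid in S5.
S4-tableau for the negation ~(~(r -> ~r) -> []<>~(r -> ~r)):
1. ~(~(r -> ~r) -> []<>~(r -> ~r)), 0
2. ~(r -> ~r), 0
3. ~[]<>~(r -> ~r), 0
4. r, 0
5. ~<>~(r -> ~r), 1
6. r -> ~r, 1
7. ~r, 1
Accessibility: 0R0, 0R1, 1R1
Complete open branch: countermodel on an S4-frame, so not valid in S4, nor in K, T (the same frame is also a K-frame and a T-frame).

S5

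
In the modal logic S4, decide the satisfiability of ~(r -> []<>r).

Satisfiable (open branch found)

1. ~(r -> []<>r), u
2. r, u
3. ~[]<>r, u
4. ~<>r, v
5. ~r, v
Accessibility: uRu, uRv, vRv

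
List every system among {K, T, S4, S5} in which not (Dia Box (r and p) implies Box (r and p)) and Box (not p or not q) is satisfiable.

K, T, S4

S5-tableau for the formula:
1. not (Dia Box (r and p) implies Box (r and p)) and Box (not p or not q), 0
2. not (Dia Box (r and p) implies Box (r and p)), 0   [and-rule on 1]
3. Box (not p or not q), 0   [and-rule on 1]
4. Dia Box (r and p), 0   [neg-implies-rule on 2]
5. not Box (r and p), 0   [neg-implies-rule on 2]
6. not p or not q, 0   [Box-rule on 3 via 0R0]
7. not q, 0   [or-rule on 6 (branches; this branch)]
8. Box (r and p), 1   [Dia-rule on 4: fresh world 1, 0R1]
9. not p or not q, 1   [Box-rule on 3 via 0R1]
10. r and p, 0   [Box-rule on 8 via 1R0]
11. r, 0   [and-rule on 10]
12. p, 0   [and-rule on 10]
13. r and p, 1   [Box-rule on 8 via 1R1]
14. r, 1   [and-rule on 13]
15. p, 1   [and-rule on 13]
16. not q, 1   [or-rule on 9 (branches; this branch)]
17. not (r and p), 2   [neg-Box-rule on 5: fresh world 2, 0R2]
18. not p or not q, 2   [Box-rule on 3 via 0R2]
19. r and p, 2   [Box-rule on 8 via 1R2]
20. r, 2   [and-rule on 19]
21. p, 2   [and-rule on 19]
22. not p, 2   [neg-and-rule on 17 (branches; this branch)]
Accessibility: 0R0, 0R1, 0R2, 1R0, 1R1, 1R2, 2R0, 2R1, 2R2
Branch closes: p and not p both at 2.
Every branch closes (one shown): unsatisfiable in S5.
S4-tableau for the formula:
1. not (Dia Box (r and p) implies Box (r and p)) and Box (not p or not q), 0
2. not (Dia Box (r and p) implies Box (r and p)), 0   [and-rule on 1]
3. Box (not p or not q), 0   [and-rule on 1]
4. Dia Box (r and p), 0   [neg-implies-rule on 2]
5. not Box (r and p), 0   [neg-implies-rule on 2]
6. not p or not q, 0   [Box-rule on 3 via 0R0]
7. not q, 0   [or-rule on 6 (branches; this branch)]
8. Box (r and p), 1   [Dia-rule on 4: fresh world 1, 0R1]
9. not p or not q, 1   [Box-rule on 3 via 0R1]
10. r and p, 1   [Box-rule on 8 via 1R1]
11. r, 1   [and-rule on 10]
12. p, 1   [and-rule on 10]
13. not q, 1   [or-rule on 9 (branches; this branch)]
14. not (r and p), 2   [neg-Box-rule on 5: fresh world 2, 0R2]
15. not p or not q, 2   [Box-rule on 3 via 0R2]
16. not p, 2   [neg-and-rule on 14 (branches; this branch)]
17. not q, 2   [or-rule on 15 (branches; this branch)]
Accessibility: 0R0, 0R1, 0R2, 1R1, 2R2
Complete open branch: satisfiable in S4, hence also in K, T (this S4-model is also a K-model and a T-model).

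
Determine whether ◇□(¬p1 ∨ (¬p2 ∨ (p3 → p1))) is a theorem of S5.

Tableau for the negation ¬◇□(¬p1 ∨ (¬p2 ∨ (p3 → p1))):
1. ¬◇□(¬p1 ∨ (¬p2 ∨ (p3 → p1))), w0
2. ¬□(¬p1 ∨ (¬p2 ∨ (p3 → p1))), w0   [¬◇-rule on 1 via w0Rw0]
3. ¬(¬p1 ∨ (¬p2 ∨ (p3 → p1))), w1   [¬□-rule on 2: fresh world w1, w0Rw1]
4. p1, w1   [¬∨-rule on 3]
5. ¬(¬p2 ∨ (p3 → p1)), w1   [¬∨-rule on 3]
6. p2, w1   [¬∨-rule on 5]
7. ¬(p3 → p1), w1   [¬∨-rule on 5]
8. p3, w1   [¬→-rule on 7]
9. ¬p1, w1   [¬→-rule on 7]
Accessibility: w0Rw0, w0Rw1, w1Rw0, w1Rw1
Branch closes: p1 and ¬p1 both at w1.
All branches of the negation close; one closing branch shown above.

Valid in S5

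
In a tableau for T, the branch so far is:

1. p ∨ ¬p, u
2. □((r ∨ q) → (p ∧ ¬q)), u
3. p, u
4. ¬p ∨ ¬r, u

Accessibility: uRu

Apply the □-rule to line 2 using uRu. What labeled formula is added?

(r ∨ q) → (p ∧ ¬q), u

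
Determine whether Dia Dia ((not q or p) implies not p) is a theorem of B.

Tableau for the negation not Dia Dia ((not q or p) implies not p):
1. not Dia Dia ((not q or p) implies not p), 0
2. not Dia ((not q or p) implies not p), 0
3. not ((not q or p) implies not p), 0
4. not q or p, 0
5. p, 0
Accessibility: 0R0
The negation has an open branch (countermodel exists).

Not valid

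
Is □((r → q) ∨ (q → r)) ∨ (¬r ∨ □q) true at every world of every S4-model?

Valid

Tableau for the negation ¬(□((r → q) ∨ (q → r)) ∨ (¬r ∨ □q)):
1. ¬(□((r → q) ∨ (q → r)) ∨ (¬r ∨ □q)), u
2. ¬□((r → q) ∨ (q → r)), u   [¬∨-rule on 1]
3. ¬(¬r ∨ □q), u   [¬∨-rule on 1]
4. r, u   [¬∨-rule on 3]
5. ¬□q, u   [¬∨-rule on 3]
6. ¬((r → q) ∨ (q → r)), v   [¬□-rule on 2: fresh world v, uRv]
7. ¬(r → q), v   [¬∨-rule on 6]
8. ¬(q → r), v   [¬∨-rule on 6]
9. r, v   [¬→-rule on 7]
10. ¬q, v   [¬→-rule on 7]
11. q, v   [¬→-rule on 8]
12. ¬r, v   [¬→-rule on 8]
Accessibility: uRu, uRv, vRv
Branch closes: q and ¬q both at v.
Every branch of the negation's tableau closes; the branch above is one of them.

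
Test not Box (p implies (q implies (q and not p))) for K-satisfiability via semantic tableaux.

Satisfiable (open branch found)

1. not Box (p implies (q implies (q and not p))), u
2. not (p implies (q implies (q and not p))), v
3. p, v
4. not (q implies (q and not p)), v
5. q, v
6. not (q and not p), v
Accessibility: uRv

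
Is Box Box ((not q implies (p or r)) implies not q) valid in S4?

Tableau for the negation not Box Box ((not q implies (p or r)) implies not q):
1. not Box Box ((not q implies (p or r)) implies not q), w0
2. not Box ((not q implies (p or r)) implies not q), w1
3. not ((not q implies (p or r)) implies not q), w2
4. not q implies (p or r), w2
5. q, w2
6. p or r, w2
7. r, w2
Accessibility: w0Rw0, w0Rw1, w0Rw2, w1Rw1, w1Rw2, w2Rw2
The negation has an open branch (countermodel exists).

Invalid (countermodel exists)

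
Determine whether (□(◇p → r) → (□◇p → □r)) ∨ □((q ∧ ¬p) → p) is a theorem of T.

Valid in T

Tableau for the negation ¬((□(◇p → r) → (□◇p → □r)) ∨ □((q ∧ ¬p) → p)):
1. ¬((□(◇p → r) → (□◇p → □r)) ∨ □((q ∧ ¬p) → p)), 0
2. ¬(□(◇p → r) → (□◇p → □r)), 0
3. ¬□((q ∧ ¬p) → p), 0
4. □(◇p → r), 0
5. ¬(□◇p → □r), 0
6. □◇p, 0
7. ¬□r, 0
8. ◇p → r, 0
9. ◇p, 0
10. r, 0
11. ¬((q ∧ ¬p) → p), 1
12. q ∧ ¬p, 1
13. ¬p, 1
14. q, 1
15. ◇p → r, 1
16. ◇p, 1
17. r, 1
18. ¬r, 2
19. ◇p → r, 2
20. ◇p, 2
21. ¬◇p, 2
22. ¬p, 2
23. p, 3
24. ◇p → r, 3
25. ◇p, 3
26. r, 3
27. p, 4
28. p, 5
29. ¬p, 5
Accessibility: 0R0, 0R1, 0R2, 0R3, 1R1, 1R4, 2R2, 2R5, 3R3, 4R4, 5R5
Branch closes: p and ¬p both at 5.
Every branch of the negation's tableau closes; the branch above is one of them.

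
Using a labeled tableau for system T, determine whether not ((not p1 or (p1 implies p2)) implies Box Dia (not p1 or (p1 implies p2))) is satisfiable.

1. not ((not p1 or (p1 implies p2)) implies Box Dia (not p1 or (p1 implies p2))), u
2. not p1 or (p1 implies p2), u
3. not Box Dia (not p1 or (p1 implies p2)), u
4. p1 implies p2, u
5. p2, u
6. not Dia (not p1 or (p1 implies p2)), v
7. not (not p1 or (p1 implies p2)), v
8. p1, v
9. not (p1 implies p2), v
10. not p2, v
Accessibility: uRu, uRv, vRv

Satisfiable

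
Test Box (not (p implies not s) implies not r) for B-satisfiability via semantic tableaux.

1. Box (not (p implies not s) implies not r), u
2. not (p implies not s) implies not r, u
3. not r, u
Accessibility: uRu

Satisfiable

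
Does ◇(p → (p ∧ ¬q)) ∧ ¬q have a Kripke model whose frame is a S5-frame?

1. ◇(p → (p ∧ ¬q)) ∧ ¬q, w0
2. ◇(p → (p ∧ ¬q)), w0
3. ¬q, w0
4. p → (p ∧ ¬q), w1
5. p ∧ ¬q, w1
6. p, w1
7. ¬q, w1
Accessibility: w0Rw0, w0Rw1, w1Rw0, w1Rw1

Yes, satisfiable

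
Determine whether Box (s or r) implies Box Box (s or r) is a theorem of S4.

Tableau for the negation not (Box (s or r) implies Box Box (s or r)):
1. not (Box (s or r) implies Box Box (s or r)), 0
2. Box (s or r), 0
3. not Box Box (s or r), 0
4. s or r, 0
5. r, 0
6. not Box (s or r), 1
7. s or r, 1
8. r, 1
9. not (s or r), 2
10. not s, 2
11. not r, 2
12. s or r, 2
13. r, 2
Accessibility: 0R0, 0R1, 0R2, 1R1, 1R2, 2R2
Branch closes: r and not r both at 2.
All branches of the negation close; one closing branch shown above.

Valid in S4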